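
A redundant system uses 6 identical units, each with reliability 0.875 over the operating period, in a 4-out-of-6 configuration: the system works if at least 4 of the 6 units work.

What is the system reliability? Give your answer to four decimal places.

0.9709

R = Σ_{i=4}^{6} C(6,i) p^i (1−p)^{6−i} with p = 0.875
C(6,4)·0.875^4·0.125^2 = 0.137386
C(6,5)·0.875^5·0.125^1 = 0.384682
C(6,6)·0.875^6·0.125^0 = 0.448795
Sum = 0.9709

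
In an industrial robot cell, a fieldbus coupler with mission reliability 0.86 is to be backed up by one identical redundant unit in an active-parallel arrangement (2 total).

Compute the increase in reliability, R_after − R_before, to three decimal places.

0.120

R_before = 0.86
R_after = 1 − (1 − 0.86)^2 = 0.980
ΔR = 0.980 − 0.86 = 0.120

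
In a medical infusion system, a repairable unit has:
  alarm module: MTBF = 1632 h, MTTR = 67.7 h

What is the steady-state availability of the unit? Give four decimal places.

A(alarm module) = MTBF/(MTBF+MTTR) = 1632/(1632+67.7) = 0.9602

0.9602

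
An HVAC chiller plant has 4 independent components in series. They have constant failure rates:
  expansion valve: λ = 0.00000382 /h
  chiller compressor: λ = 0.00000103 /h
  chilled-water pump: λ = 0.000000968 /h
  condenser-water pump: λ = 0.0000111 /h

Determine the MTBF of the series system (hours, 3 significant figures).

59100

Series of exponential components: λ_sys = Σ λ_i
λ_sys = 0.00000382 + 0.00000103 + 0.000000968 + 0.0000111 = 1.6918e-05 /h
MTBF = 1 / λ_sys = 59100 h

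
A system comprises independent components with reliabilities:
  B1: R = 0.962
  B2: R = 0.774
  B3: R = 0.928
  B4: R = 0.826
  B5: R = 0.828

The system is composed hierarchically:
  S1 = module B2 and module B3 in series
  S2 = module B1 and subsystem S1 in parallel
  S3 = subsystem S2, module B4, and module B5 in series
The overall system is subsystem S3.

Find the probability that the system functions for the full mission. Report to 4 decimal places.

Series (B2 and B3): 0.774000 × 0.928000 = 0.718272
Parallel (B1 and [0.718272]): 1 − (1 − 0.962000)(1 − 0.718272) = 0.989294
Series ([0.989294], B4, and B5): 0.989294 × 0.826000 × 0.828000 = 0.6766

0.6766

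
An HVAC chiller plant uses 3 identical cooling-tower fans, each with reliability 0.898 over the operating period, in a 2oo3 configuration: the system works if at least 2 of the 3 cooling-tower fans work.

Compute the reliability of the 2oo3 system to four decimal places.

0.9709

R = Σ_{i=2}^{3} C(3,i) p^i (1−p)^{3−i} with p = 0.898
C(3,2)·0.898^2·0.102^1 = 0.246760
C(3,3)·0.898^3·0.102^0 = 0.724151
Sum = 0.9709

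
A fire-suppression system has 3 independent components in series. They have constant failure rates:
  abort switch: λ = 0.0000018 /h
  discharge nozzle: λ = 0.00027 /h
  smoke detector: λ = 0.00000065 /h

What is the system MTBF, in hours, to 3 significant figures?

Series of exponential components: λ_sys = Σ λ_i
λ_sys = 0.0000018 + 0.00027 + 0.00000065 = 2.7245e-04 /h
MTBF = 1 / λ_sys = 3670 h

3670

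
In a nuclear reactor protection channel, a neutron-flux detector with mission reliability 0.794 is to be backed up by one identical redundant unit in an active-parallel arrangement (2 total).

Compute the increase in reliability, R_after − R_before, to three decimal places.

R_before = 0.794
R_after = 1 − (1 − 0.794)^2 = 0.958
ΔR = 0.958 − 0.794 = 0.164

0.164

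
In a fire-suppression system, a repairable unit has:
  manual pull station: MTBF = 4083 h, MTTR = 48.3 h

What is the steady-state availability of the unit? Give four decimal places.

0.9883

A(manual pull station) = MTBF/(MTBF+MTTR) = 4083/(4083+48.3) = 0.9883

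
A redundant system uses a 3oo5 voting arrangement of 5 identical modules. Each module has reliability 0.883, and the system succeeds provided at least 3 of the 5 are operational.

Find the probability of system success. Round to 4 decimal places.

0.9867

R = Σ_{i=3}^{5} C(5,i) p^i (1−p)^{5−i} with p = 0.883
C(5,3)·0.883^3·0.117^2 = 0.094244
C(5,4)·0.883^4·0.117^1 = 0.355630
C(5,5)·0.883^5·0.117^0 = 0.536789
Sum = 0.9867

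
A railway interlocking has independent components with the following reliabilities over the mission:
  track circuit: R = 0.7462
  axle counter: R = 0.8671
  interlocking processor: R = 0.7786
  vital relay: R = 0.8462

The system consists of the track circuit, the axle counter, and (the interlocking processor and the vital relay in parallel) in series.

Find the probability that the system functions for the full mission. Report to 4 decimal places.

0.6250

Parallel (interlocking processor and vital relay): 1 − (1 − 0.778600)(1 − 0.846200) = 0.965949
Series (track circuit, axle counter, and [0.965949]): 0.746200 × 0.867100 × 0.965949 = 0.6250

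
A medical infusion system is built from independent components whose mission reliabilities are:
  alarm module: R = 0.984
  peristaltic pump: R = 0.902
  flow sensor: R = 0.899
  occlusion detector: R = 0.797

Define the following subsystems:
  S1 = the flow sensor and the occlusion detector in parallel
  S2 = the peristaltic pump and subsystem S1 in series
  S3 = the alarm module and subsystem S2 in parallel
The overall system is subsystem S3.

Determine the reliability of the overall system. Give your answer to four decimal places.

Parallel (flow sensor and occlusion detector): 1 − (1 − 0.899000)(1 − 0.797000) = 0.979497
Series (peristaltic pump and [0.979497]): 0.902000 × 0.979497 = 0.883506
Parallel (alarm module and [0.883506]): 1 − (1 − 0.984000)(1 − 0.883506) = 0.9981

0.9981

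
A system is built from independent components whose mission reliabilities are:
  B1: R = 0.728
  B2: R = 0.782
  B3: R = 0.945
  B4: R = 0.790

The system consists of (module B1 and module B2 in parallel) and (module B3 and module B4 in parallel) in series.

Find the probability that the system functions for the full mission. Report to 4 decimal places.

Parallel (B1 and B2): 1 − (1 − 0.728000)(1 − 0.782000) = 0.940704
Parallel (B3 and B4): 1 − (1 − 0.945000)(1 − 0.790000) = 0.988450
Series ([0.940704] and [0.988450]): 0.940704 × 0.988450 = 0.9298

0.9298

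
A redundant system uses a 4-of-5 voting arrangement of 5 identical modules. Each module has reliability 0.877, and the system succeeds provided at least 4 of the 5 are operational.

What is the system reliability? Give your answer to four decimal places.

0.8826

R = Σ_{i=4}^{5} C(5,i) p^i (1−p)^{5−i} with p = 0.877
C(5,4)·0.877^4·0.123^1 = 0.363809
C(5,5)·0.877^5·0.123^0 = 0.518798
Sum = 0.8826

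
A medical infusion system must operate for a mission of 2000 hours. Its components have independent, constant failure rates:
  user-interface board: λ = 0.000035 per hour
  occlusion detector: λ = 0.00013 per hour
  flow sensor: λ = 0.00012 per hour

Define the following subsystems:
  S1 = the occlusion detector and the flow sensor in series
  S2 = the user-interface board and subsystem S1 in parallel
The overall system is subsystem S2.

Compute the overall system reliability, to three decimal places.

R(user-interface board) = exp(−0.000035 × 2000) = 0.93239
R(occlusion detector) = exp(−0.00013 × 2000) = 0.77105
R(flow sensor) = exp(−0.00012 × 2000) = 0.78663
Series (occlusion detector and flow sensor): 0.77105 × 0.78663 = 0.60653
Parallel (user-interface board and [0.60653]): 1 − (1 − 0.93239)(1 − 0.60653) = 0.973

0.973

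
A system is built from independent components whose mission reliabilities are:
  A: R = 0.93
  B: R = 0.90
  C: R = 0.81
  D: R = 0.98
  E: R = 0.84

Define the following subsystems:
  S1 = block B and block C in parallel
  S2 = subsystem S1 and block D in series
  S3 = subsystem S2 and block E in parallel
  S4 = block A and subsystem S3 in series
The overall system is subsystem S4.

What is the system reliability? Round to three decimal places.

Parallel (B and C): 1 − (1 − 0.90000)(1 − 0.81000) = 0.98100
Series ([0.98100] and D): 0.98100 × 0.98000 = 0.96138
Parallel ([0.96138] and E): 1 − (1 − 0.96138)(1 − 0.84000) = 0.99382
Series (A and [0.99382]): 0.93000 × 0.99382 = 0.924

0.924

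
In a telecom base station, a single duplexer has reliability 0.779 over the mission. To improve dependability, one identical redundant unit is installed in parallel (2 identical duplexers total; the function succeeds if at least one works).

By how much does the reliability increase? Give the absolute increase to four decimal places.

0.1722

R_before = 0.779
R_after = 1 − (1 − 0.779)^2 = 0.9512
ΔR = 0.9512 − 0.779 = 0.1722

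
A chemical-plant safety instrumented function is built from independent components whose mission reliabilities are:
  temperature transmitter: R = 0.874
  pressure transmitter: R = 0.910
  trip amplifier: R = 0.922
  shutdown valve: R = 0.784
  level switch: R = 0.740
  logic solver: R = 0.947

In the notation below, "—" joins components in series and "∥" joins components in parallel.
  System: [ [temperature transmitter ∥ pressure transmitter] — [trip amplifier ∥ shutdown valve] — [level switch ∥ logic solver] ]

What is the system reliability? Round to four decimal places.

0.9586

Parallel (temperature transmitter and pressure transmitter): 1 − (1 − 0.874000)(1 − 0.910000) = 0.988660
Parallel (trip amplifier and shutdown valve): 1 − (1 − 0.922000)(1 − 0.784000) = 0.983152
Parallel (level switch and logic solver): 1 − (1 − 0.740000)(1 − 0.947000) = 0.986220
Series ([0.988660], [0.983152], and [0.986220]): 0.988660 × 0.983152 × 0.986220 = 0.9586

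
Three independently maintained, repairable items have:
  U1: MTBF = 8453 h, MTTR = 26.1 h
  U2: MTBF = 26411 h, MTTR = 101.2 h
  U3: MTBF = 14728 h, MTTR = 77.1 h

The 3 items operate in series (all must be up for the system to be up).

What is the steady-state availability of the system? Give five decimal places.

A(U1) = MTBF/(MTBF+MTTR) = 8453/(8453+26.1) = 0.996922
A(U2) = MTBF/(MTBF+MTTR) = 26411/(26411+101.2) = 0.996183
A(U3) = MTBF/(MTBF+MTTR) = 14728/(14728+77.1) = 0.994792
Series availability: 0.996922 × 0.996183 × 0.994792 = 0.98794

0.98794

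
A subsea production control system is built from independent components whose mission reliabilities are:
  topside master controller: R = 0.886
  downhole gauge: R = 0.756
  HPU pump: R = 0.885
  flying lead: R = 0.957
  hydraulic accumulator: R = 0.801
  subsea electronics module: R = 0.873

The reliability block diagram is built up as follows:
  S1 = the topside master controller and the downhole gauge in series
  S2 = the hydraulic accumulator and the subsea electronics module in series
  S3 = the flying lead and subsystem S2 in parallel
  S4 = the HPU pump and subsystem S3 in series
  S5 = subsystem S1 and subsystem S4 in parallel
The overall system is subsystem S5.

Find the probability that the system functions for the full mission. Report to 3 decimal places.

0.958

Series (topside master controller and downhole gauge): 0.88600 × 0.75600 = 0.66982
Series (hydraulic accumulator and subsea electronics module): 0.80100 × 0.87300 = 0.69927
Parallel (flying lead and [0.69927]): 1 − (1 − 0.95700)(1 − 0.69927) = 0.98707
Series (HPU pump and [0.98707]): 0.88500 × 0.98707 = 0.87356
Parallel ([0.66982] and [0.87356]): 1 − (1 − 0.66982)(1 − 0.87356) = 0.958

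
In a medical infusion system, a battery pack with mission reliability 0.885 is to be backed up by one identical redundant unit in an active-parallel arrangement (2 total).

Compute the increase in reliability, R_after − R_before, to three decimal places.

0.102

R_before = 0.885
R_after = 1 − (1 − 0.885)^2 = 0.987
ΔR = 0.987 − 0.885 = 0.102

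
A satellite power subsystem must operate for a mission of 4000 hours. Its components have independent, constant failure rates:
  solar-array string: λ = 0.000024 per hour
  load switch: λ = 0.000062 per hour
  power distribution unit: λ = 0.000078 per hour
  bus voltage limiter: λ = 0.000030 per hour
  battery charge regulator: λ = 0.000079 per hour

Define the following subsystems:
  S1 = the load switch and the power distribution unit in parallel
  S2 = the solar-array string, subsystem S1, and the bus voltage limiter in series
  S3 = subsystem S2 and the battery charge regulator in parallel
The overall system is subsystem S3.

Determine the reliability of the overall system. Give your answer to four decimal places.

0.9345

R(solar-array string) = exp(−0.000024 × 4000) = 0.908464
R(load switch) = exp(−0.000062 × 4000) = 0.780360
R(power distribution unit) = exp(−0.000078 × 4000) = 0.731982
R(bus voltage limiter) = exp(−0.000030 × 4000) = 0.886920
R(battery charge regulator) = exp(−0.000079 × 4000) = 0.729059
Parallel (load switch and power distribution unit): 1 − (1 − 0.780360)(1 − 0.731982) = 0.941133
Series (solar-array string, [0.941133], and bus voltage limiter): 0.908464 × 0.941133 × 0.886920 = 0.758304
Parallel ([0.758304] and battery charge regulator): 1 − (1 − 0.758304)(1 − 0.729059) = 0.9345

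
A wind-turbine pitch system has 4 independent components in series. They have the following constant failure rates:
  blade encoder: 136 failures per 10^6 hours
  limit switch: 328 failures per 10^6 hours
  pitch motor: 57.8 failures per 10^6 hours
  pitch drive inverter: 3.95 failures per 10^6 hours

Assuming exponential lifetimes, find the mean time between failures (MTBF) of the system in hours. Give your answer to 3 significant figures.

Series of exponential components: λ_sys = Σ λ_i
λ_sys = 0.000136 + 0.000328 + 0.0000578 + 0.00000395 = 5.2575e-04 /h
MTBF = 1 / λ_sys = 1900 h

1900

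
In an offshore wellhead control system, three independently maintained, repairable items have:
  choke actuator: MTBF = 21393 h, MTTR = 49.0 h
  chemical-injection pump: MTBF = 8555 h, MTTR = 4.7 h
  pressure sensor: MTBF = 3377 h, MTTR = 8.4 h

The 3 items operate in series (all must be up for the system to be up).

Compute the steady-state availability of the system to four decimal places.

A(choke actuator) = MTBF/(MTBF+MTTR) = 21393/(21393+49.0) = 0.997715
A(chemical-injection pump) = MTBF/(MTBF+MTTR) = 8555/(8555+4.7) = 0.999451
A(pressure sensor) = MTBF/(MTBF+MTTR) = 3377/(3377+8.4) = 0.997519
Series availability: 0.997715 × 0.999451 × 0.997519 = 0.9947

0.9947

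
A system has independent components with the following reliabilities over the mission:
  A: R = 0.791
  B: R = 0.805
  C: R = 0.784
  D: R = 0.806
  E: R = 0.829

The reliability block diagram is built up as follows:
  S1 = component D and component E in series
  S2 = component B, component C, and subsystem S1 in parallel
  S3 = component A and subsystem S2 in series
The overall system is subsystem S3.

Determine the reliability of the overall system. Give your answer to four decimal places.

Series (D and E): 0.806000 × 0.829000 = 0.668174
Parallel (B, C, and [0.668174]): 1 − (1 − 0.805000)(1 − 0.784000)(1 − 0.668174) = 0.986023
Series (A and [0.986023]): 0.791000 × 0.986023 = 0.7799

0.7799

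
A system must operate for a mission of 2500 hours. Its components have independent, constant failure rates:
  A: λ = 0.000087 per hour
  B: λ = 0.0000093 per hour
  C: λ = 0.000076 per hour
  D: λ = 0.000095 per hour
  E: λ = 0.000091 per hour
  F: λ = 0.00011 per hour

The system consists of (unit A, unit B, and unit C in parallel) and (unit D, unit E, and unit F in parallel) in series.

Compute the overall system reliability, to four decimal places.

0.9889

R(A) = exp(−0.000087 × 2500) = 0.804528
R(B) = exp(−0.0000093 × 2500) = 0.977018
R(C) = exp(−0.000076 × 2500) = 0.826959
R(D) = exp(−0.000095 × 2500) = 0.788597
R(E) = exp(−0.000091 × 2500) = 0.796522
R(F) = exp(−0.00011 × 2500) = 0.759572
Parallel (A, B, and C): 1 − (1 − 0.804528)(1 − 0.977018)(1 − 0.826959) = 0.999223
Parallel (D, E, and F): 1 − (1 − 0.788597)(1 − 0.796522)(1 − 0.759572) = 0.989658
Series ([0.999223] and [0.989658]): 0.999223 × 0.989658 = 0.9889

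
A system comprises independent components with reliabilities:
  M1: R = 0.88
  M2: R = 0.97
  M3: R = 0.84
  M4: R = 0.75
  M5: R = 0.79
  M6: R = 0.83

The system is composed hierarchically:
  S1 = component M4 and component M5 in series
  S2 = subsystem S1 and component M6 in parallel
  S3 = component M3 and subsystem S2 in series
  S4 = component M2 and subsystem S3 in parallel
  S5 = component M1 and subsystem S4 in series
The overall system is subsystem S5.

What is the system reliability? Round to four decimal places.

0.8742

Series (M4 and M5): 0.750000 × 0.790000 = 0.592500
Parallel ([0.592500] and M6): 1 − (1 − 0.592500)(1 − 0.830000) = 0.930725
Series (M3 and [0.930725]): 0.840000 × 0.930725 = 0.781809
Parallel (M2 and [0.781809]): 1 − (1 − 0.970000)(1 − 0.781809) = 0.993454
Series (M1 and [0.993454]): 0.880000 × 0.993454 = 0.8742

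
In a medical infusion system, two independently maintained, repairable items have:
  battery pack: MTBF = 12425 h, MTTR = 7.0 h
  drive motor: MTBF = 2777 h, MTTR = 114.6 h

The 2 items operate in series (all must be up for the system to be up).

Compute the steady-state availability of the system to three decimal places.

A(battery pack) = MTBF/(MTBF+MTTR) = 12425/(12425+7.0) = 0.999437
A(drive motor) = MTBF/(MTBF+MTTR) = 2777/(2777+114.6) = 0.960368
Series availability: 0.999437 × 0.960368 = 0.960

0.960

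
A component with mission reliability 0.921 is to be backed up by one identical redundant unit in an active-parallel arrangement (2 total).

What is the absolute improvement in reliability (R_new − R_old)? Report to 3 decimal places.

R_before = 0.921
R_after = 1 − (1 − 0.921)^2 = 0.994
ΔR = 0.994 − 0.921 = 0.073

0.073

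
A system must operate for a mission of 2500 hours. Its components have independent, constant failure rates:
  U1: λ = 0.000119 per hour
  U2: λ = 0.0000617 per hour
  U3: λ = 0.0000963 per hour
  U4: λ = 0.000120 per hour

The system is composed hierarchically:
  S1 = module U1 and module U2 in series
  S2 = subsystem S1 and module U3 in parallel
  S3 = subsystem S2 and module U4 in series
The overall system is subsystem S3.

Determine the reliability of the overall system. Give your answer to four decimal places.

R(U1) = exp(−0.000119 × 2500) = 0.742673
R(U2) = exp(−0.0000617 × 2500) = 0.857058
R(U3) = exp(−0.0000963 × 2500) = 0.786038
R(U4) = exp(−0.000120 × 2500) = 0.740818
Series (U1 and U2): 0.742673 × 0.857058 = 0.636514
Parallel ([0.636514] and U3): 1 − (1 − 0.636514)(1 − 0.786038) = 0.922228
Series ([0.922228] and U4): 0.922228 × 0.740818 = 0.6832

0.6832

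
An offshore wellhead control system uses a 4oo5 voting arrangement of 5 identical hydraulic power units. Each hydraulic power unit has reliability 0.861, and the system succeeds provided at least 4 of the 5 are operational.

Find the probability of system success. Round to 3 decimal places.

R = Σ_{i=4}^{5} C(5,i) p^i (1−p)^{5−i} with p = 0.861
C(5,4)·0.861^4·0.139^1 = 0.38194
C(5,5)·0.861^5·0.139^0 = 0.47317
Sum = 0.855

0.855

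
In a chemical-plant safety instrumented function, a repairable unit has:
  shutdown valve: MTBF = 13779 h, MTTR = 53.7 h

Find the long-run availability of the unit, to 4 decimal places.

A(shutdown valve) = MTBF/(MTBF+MTTR) = 13779/(13779+53.7) = 0.9961

0.9961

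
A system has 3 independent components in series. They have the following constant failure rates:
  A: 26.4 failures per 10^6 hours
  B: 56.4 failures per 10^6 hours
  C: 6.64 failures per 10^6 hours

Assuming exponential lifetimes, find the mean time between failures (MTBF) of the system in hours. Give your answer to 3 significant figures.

11200

Series of exponential components: λ_sys = Σ λ_i
λ_sys = 0.0000264 + 0.0000564 + 0.00000664 = 8.9440e-05 /h
MTBF = 1 / λ_sys = 11200 h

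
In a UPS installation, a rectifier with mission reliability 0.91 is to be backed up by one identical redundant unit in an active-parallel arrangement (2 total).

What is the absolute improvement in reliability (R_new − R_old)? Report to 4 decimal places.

R_before = 0.91
R_after = 1 − (1 − 0.91)^2 = 0.9919
ΔR = 0.9919 − 0.91 = 0.0819

0.0819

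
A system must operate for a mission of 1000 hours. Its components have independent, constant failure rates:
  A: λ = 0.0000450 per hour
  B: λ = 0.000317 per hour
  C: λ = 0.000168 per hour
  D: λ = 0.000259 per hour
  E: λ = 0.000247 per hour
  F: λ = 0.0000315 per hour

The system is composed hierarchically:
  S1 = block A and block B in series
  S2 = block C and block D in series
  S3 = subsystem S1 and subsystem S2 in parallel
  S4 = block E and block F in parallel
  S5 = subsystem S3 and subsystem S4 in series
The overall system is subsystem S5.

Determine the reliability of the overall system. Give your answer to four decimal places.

0.8884

R(A) = exp(−0.0000450 × 1000) = 0.955997
R(B) = exp(−0.000317 × 1000) = 0.728331
R(C) = exp(−0.000168 × 1000) = 0.845354
R(D) = exp(−0.000259 × 1000) = 0.771823
R(E) = exp(−0.000247 × 1000) = 0.781141
R(F) = exp(−0.0000315 × 1000) = 0.968991
Series (A and B): 0.955997 × 0.728331 = 0.696282
Series (C and D): 0.845354 × 0.771823 = 0.652464
Parallel ([0.696282] and [0.652464]): 1 − (1 − 0.696282)(1 − 0.652464) = 0.894447
Parallel (E and F): 1 − (1 − 0.781141)(1 − 0.968991) = 0.993213
Series ([0.894447] and [0.993213]): 0.894447 × 0.993213 = 0.8884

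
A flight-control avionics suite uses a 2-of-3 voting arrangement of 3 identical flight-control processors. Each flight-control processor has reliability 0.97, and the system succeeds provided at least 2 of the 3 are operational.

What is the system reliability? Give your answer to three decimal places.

R = Σ_{i=2}^{3} C(3,i) p^i (1−p)^{3−i} with p = 0.97
C(3,2)·0.97^2·0.03^1 = 0.08468
C(3,3)·0.97^3·0.03^0 = 0.91267
Sum = 0.997

0.997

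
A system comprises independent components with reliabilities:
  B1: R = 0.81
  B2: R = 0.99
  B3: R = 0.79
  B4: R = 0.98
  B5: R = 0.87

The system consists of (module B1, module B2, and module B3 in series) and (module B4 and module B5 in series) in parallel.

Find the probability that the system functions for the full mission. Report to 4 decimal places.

Series (B1, B2, and B3): 0.810000 × 0.990000 × 0.790000 = 0.633501
Series (B4 and B5): 0.980000 × 0.870000 = 0.852600
Parallel ([0.633501] and [0.852600]): 1 − (1 − 0.633501)(1 − 0.852600) = 0.9460

0.9460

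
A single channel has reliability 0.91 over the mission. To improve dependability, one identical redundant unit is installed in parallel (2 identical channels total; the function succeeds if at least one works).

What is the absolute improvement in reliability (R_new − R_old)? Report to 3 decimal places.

R_before = 0.91
R_after = 1 − (1 − 0.91)^2 = 0.992
ΔR = 0.992 − 0.91 = 0.082

0.082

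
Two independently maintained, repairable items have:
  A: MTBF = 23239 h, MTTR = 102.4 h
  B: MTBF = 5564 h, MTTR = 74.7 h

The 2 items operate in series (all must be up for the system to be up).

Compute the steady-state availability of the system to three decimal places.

0.982

A(A) = MTBF/(MTBF+MTTR) = 23239/(23239+102.4) = 0.995613
A(B) = MTBF/(MTBF+MTTR) = 5564/(5564+74.7) = 0.986752
Series availability: 0.995613 × 0.986752 = 0.982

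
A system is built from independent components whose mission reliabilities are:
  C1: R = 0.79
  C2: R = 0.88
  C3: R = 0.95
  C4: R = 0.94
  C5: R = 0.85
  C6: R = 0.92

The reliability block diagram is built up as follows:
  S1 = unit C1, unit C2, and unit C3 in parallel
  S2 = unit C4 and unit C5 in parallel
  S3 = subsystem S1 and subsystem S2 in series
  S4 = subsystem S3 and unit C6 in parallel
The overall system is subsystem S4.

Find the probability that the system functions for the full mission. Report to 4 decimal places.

0.9992

Parallel (C1, C2, and C3): 1 − (1 − 0.790000)(1 − 0.880000)(1 − 0.950000) = 0.998740
Parallel (C4 and C5): 1 − (1 − 0.940000)(1 − 0.850000) = 0.991000
Series ([0.998740] and [0.991000]): 0.998740 × 0.991000 = 0.989751
Parallel ([0.989751] and C6): 1 − (1 − 0.989751)(1 − 0.920000) = 0.9992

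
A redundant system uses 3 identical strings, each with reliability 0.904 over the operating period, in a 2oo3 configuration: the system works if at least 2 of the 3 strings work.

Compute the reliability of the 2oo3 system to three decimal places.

0.974

R = Σ_{i=2}^{3} C(3,i) p^i (1−p)^{3−i} with p = 0.904
C(3,2)·0.904^2·0.096^1 = 0.23536
C(3,3)·0.904^3·0.096^0 = 0.73876
Sum = 0.974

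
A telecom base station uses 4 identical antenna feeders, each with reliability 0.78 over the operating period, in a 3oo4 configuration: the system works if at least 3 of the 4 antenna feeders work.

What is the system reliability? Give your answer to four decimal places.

0.7878

R = Σ_{i=3}^{4} C(4,i) p^i (1−p)^{4−i} with p = 0.78
C(4,3)·0.78^3·0.22^1 = 0.417606
C(4,4)·0.78^4·0.22^0 = 0.370151
Sum = 0.7878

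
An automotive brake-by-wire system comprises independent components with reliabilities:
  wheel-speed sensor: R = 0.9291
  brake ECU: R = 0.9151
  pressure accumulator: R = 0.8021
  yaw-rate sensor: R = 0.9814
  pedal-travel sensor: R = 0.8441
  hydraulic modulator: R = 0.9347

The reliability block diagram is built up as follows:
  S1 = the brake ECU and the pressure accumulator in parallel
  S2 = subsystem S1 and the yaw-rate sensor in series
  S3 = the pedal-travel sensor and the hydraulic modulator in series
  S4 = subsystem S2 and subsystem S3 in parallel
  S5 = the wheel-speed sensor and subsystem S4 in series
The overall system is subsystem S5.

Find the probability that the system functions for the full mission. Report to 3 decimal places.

0.922

Parallel (brake ECU and pressure accumulator): 1 − (1 − 0.91510)(1 − 0.80210) = 0.98320
Series ([0.98320] and yaw-rate sensor): 0.98320 × 0.98140 = 0.96491
Series (pedal-travel sensor and hydraulic modulator): 0.84410 × 0.93470 = 0.78898
Parallel ([0.96491] and [0.78898]): 1 − (1 − 0.96491)(1 − 0.78898) = 0.99260
Series (wheel-speed sensor and [0.99260]): 0.92910 × 0.99260 = 0.922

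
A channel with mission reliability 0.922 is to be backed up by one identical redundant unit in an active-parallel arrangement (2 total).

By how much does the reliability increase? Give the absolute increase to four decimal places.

R_before = 0.922
R_after = 1 − (1 − 0.922)^2 = 0.9939
ΔR = 0.9939 − 0.922 = 0.0719

0.0719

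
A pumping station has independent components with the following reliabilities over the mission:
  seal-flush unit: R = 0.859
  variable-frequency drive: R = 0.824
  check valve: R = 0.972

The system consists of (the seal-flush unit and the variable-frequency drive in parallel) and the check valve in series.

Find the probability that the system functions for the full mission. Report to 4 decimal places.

0.9479

Parallel (seal-flush unit and variable-frequency drive): 1 − (1 − 0.859000)(1 − 0.824000) = 0.975184
Series ([0.975184] and check valve): 0.975184 × 0.972000 = 0.9479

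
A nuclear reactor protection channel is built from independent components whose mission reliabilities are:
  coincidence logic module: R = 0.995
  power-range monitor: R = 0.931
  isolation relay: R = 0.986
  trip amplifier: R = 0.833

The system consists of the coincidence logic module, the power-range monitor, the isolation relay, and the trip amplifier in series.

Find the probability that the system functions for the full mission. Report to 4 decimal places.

0.7608

Series (coincidence logic module, power-range monitor, isolation relay, and trip amplifier): 0.995000 × 0.931000 × 0.986000 × 0.833000 = 0.7608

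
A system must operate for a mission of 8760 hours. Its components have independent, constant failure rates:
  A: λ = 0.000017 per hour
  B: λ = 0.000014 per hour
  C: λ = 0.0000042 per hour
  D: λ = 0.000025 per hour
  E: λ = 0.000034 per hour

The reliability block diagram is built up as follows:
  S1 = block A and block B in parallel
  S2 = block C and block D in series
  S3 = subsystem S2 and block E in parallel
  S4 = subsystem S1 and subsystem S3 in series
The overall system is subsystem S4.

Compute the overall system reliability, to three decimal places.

0.927

R(A) = exp(−0.000017 × 8760) = 0.86164
R(B) = exp(−0.000014 × 8760) = 0.88458
R(C) = exp(−0.0000042 × 8760) = 0.96388
R(D) = exp(−0.000025 × 8760) = 0.80332
R(E) = exp(−0.000034 × 8760) = 0.74242
Parallel (A and B): 1 − (1 − 0.86164)(1 − 0.88458) = 0.98403
Series (C and D): 0.96388 × 0.80332 = 0.77430
Parallel ([0.77430] and E): 1 − (1 − 0.77430)(1 − 0.74242) = 0.94186
Series ([0.98403] and [0.94186]): 0.98403 × 0.94186 = 0.927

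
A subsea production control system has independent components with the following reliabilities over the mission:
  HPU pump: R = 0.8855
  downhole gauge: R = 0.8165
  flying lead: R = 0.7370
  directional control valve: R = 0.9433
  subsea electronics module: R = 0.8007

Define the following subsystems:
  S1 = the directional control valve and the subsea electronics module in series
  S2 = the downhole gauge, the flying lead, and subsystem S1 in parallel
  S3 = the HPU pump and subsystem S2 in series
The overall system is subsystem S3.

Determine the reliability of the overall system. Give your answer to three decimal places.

0.875

Series (directional control valve and subsea electronics module): 0.94330 × 0.80070 = 0.75530
Parallel (downhole gauge, flying lead, and [0.75530]): 1 − (1 − 0.81650)(1 − 0.73700)(1 − 0.75530) = 0.98819
Series (HPU pump and [0.98819]): 0.88550 × 0.98819 = 0.875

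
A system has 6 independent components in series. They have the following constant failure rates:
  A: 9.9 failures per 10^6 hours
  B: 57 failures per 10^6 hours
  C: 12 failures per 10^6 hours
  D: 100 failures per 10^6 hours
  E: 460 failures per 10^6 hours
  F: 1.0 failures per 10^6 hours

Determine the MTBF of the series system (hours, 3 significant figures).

Series of exponential components: λ_sys = Σ λ_i
λ_sys = 0.0000099 + 0.000057 + 0.000012 + 0.00010 + 0.00046 + 0.0000010 = 6.3990e-04 /h
MTBF = 1 / λ_sys = 1560 h

1560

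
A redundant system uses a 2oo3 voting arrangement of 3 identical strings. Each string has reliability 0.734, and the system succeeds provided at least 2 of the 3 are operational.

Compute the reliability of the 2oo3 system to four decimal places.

R = Σ_{i=2}^{3} C(3,i) p^i (1−p)^{3−i} with p = 0.734
C(3,2)·0.734^2·0.266^1 = 0.429927
C(3,3)·0.734^3·0.266^0 = 0.395447
Sum = 0.8254

0.8254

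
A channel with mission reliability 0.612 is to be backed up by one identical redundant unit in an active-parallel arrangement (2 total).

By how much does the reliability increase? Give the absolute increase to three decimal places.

R_before = 0.612
R_after = 1 − (1 − 0.612)^2 = 0.849
ΔR = 0.849 − 0.612 = 0.237

0.237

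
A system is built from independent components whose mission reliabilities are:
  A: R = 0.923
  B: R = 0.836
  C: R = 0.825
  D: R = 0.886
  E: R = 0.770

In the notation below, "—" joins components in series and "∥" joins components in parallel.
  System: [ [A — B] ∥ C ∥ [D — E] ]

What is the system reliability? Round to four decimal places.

0.9873

Series (A and B): 0.923000 × 0.836000 = 0.771628
Series (D and E): 0.886000 × 0.770000 = 0.682220
Parallel ([0.771628], C, and [0.682220]): 1 − (1 − 0.771628)(1 − 0.825000)(1 − 0.682220) = 0.9873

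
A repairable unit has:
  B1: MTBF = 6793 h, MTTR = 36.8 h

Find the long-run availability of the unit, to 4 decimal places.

0.9946

A(B1) = MTBF/(MTBF+MTTR) = 6793/(6793+36.8) = 0.9946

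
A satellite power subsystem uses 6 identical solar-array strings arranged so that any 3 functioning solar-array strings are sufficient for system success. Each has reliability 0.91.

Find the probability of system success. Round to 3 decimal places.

R = Σ_{i=3}^{6} C(6,i) p^i (1−p)^{6−i} with p = 0.91
C(6,3)·0.91^3·0.09^3 = 0.01099
C(6,4)·0.91^4·0.09^2 = 0.08332
C(6,5)·0.91^5·0.09^1 = 0.33698
C(6,6)·0.91^6·0.09^0 = 0.56787
Sum = 0.999

0.999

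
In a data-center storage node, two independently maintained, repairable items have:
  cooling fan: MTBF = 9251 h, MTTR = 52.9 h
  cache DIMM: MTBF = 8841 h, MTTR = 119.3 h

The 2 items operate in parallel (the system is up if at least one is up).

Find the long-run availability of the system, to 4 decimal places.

0.9999

A(cooling fan) = MTBF/(MTBF+MTTR) = 9251/(9251+52.9) = 0.994314
A(cache DIMM) = MTBF/(MTBF+MTTR) = 8841/(8841+119.3) = 0.986686
Parallel availability: 1 − (1 − 0.994314)(1 − 0.986686) = 0.9999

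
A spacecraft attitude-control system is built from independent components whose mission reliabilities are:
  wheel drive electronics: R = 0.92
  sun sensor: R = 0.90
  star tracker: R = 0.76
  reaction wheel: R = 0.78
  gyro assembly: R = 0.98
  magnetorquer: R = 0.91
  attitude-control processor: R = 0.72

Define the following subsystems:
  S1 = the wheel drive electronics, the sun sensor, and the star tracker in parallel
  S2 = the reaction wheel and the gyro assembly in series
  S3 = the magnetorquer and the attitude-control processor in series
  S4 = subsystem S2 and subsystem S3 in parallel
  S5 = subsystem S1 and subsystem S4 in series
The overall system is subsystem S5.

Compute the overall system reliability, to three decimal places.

Parallel (wheel drive electronics, sun sensor, and star tracker): 1 − (1 − 0.92000)(1 − 0.90000)(1 − 0.76000) = 0.99808
Series (reaction wheel and gyro assembly): 0.78000 × 0.98000 = 0.76440
Series (magnetorquer and attitude-control processor): 0.91000 × 0.72000 = 0.65520
Parallel ([0.76440] and [0.65520]): 1 − (1 − 0.76440)(1 − 0.65520) = 0.91877
Series ([0.99808] and [0.91877]): 0.99808 × 0.91877 = 0.917

0.917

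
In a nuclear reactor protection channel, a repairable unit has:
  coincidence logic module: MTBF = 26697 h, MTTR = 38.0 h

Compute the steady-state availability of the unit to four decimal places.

0.9986

A(coincidence logic module) = MTBF/(MTBF+MTTR) = 26697/(26697+38.0) = 0.9986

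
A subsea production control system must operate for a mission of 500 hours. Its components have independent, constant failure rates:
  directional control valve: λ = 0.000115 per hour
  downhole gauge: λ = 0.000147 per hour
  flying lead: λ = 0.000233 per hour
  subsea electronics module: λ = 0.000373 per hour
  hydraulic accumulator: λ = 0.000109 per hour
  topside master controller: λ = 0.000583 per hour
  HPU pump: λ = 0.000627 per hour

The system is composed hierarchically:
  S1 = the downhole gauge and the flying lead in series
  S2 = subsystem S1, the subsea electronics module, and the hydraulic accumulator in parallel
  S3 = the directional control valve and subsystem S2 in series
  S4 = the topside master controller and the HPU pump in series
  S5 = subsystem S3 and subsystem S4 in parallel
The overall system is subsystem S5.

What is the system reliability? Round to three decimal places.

0.974

R(directional control valve) = exp(−0.000115 × 500) = 0.94412
R(downhole gauge) = exp(−0.000147 × 500) = 0.92914
R(flying lead) = exp(−0.000233 × 500) = 0.89003
R(subsea electronics module) = exp(−0.000373 × 500) = 0.82986
R(hydraulic accumulator) = exp(−0.000109 × 500) = 0.94696
R(topside master controller) = exp(−0.000583 × 500) = 0.74714
R(HPU pump) = exp(−0.000627 × 500) = 0.73088
Series (downhole gauge and flying lead): 0.92914 × 0.89003 = 0.82696
Parallel ([0.82696], subsea electronics module, and hydraulic accumulator): 1 − (1 − 0.82696)(1 − 0.82986)(1 − 0.94696) = 0.99844
Series (directional control valve and [0.99844]): 0.94412 × 0.99844 = 0.94265
Series (topside master controller and HPU pump): 0.74714 × 0.73088 = 0.54607
Parallel ([0.94265] and [0.54607]): 1 − (1 − 0.94265)(1 − 0.54607) = 0.974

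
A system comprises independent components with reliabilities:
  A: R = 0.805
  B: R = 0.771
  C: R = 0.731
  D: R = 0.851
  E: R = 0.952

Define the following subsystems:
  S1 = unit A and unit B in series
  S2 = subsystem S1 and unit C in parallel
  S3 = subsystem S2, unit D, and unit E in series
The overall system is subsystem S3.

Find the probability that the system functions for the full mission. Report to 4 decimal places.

0.7275

Series (A and B): 0.805000 × 0.771000 = 0.620655
Parallel ([0.620655] and C): 1 − (1 − 0.620655)(1 − 0.731000) = 0.897956
Series ([0.897956], D, and E): 0.897956 × 0.851000 × 0.952000 = 0.7275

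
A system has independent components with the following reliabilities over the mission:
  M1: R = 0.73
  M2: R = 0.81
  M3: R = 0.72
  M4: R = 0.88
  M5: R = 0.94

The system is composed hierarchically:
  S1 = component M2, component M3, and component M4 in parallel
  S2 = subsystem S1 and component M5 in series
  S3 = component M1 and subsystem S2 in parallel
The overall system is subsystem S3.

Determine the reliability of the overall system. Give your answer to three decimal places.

Parallel (M2, M3, and M4): 1 − (1 − 0.81000)(1 − 0.72000)(1 − 0.88000) = 0.99362
Series ([0.99362] and M5): 0.99362 × 0.94000 = 0.93400
Parallel (M1 and [0.93400]): 1 − (1 − 0.73000)(1 − 0.93400) = 0.982

0.982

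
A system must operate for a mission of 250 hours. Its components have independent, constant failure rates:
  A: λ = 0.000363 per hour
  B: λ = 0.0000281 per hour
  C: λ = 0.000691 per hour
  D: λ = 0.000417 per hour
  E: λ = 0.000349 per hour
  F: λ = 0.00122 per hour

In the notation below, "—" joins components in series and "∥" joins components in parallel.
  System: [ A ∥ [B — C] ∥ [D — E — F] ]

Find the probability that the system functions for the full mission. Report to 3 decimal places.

R(A) = exp(−0.000363 × 250) = 0.91325
R(B) = exp(−0.0000281 × 250) = 0.99300
R(C) = exp(−0.000691 × 250) = 0.84135
R(D) = exp(−0.000417 × 250) = 0.90100
R(E) = exp(−0.000349 × 250) = 0.91645
R(F) = exp(−0.00122 × 250) = 0.73712
Series (B and C): 0.99300 × 0.84135 = 0.83546
Series (D, E, and F): 0.90100 × 0.91645 × 0.73712 = 0.60866
Parallel (A, [0.83546], and [0.60866]): 1 − (1 − 0.91325)(1 − 0.83546)(1 − 0.60866) = 0.994

0.994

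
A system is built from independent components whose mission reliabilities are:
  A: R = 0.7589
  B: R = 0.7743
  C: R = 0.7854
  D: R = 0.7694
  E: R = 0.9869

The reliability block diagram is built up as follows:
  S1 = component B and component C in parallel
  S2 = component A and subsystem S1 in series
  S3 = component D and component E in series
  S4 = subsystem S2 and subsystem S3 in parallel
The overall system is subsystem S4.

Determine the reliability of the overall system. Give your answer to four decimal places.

Parallel (B and C): 1 − (1 − 0.774300)(1 − 0.785400) = 0.951565
Series (A and [0.951565]): 0.758900 × 0.951565 = 0.722143
Series (D and E): 0.769400 × 0.986900 = 0.759321
Parallel ([0.722143] and [0.759321]): 1 − (1 − 0.722143)(1 − 0.759321) = 0.9331

0.9331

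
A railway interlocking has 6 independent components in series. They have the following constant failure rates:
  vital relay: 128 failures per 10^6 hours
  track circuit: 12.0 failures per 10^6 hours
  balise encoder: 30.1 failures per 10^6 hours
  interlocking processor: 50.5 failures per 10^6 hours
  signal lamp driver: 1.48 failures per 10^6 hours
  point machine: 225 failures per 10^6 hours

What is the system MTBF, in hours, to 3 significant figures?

2240

Series of exponential components: λ_sys = Σ λ_i
λ_sys = 0.000128 + 0.0000120 + 0.0000301 + 0.0000505 + 0.00000148 + 0.000225 = 4.4708e-04 /h
MTBF = 1 / λ_sys = 2240 h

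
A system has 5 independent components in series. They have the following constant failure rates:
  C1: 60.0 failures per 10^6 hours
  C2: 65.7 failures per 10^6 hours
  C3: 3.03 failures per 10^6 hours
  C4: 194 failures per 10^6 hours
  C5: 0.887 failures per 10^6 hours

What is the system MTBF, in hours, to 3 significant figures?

3090

Series of exponential components: λ_sys = Σ λ_i
λ_sys = 0.0000600 + 0.0000657 + 0.00000303 + 0.000194 + 0.000000887 = 3.2362e-04 /h
MTBF = 1 / λ_sys = 3090 h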